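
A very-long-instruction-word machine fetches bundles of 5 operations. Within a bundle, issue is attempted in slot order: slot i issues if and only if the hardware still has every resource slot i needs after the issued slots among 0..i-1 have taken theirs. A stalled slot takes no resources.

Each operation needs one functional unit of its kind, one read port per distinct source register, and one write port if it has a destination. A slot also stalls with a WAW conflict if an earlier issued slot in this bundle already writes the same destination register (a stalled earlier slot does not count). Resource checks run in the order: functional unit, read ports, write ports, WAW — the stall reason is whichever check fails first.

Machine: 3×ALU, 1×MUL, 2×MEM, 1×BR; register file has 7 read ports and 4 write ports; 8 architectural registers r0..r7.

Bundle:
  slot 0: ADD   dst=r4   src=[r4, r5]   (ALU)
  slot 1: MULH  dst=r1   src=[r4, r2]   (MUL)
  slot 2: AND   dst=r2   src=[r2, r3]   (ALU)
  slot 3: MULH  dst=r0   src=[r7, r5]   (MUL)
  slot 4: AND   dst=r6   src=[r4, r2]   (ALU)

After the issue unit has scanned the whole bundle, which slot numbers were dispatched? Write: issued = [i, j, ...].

issued = [0, 1, 2]

[0] ALU needs rd=2 wr=1: ok; after: ALU=2 MUL=1 MEM=2 BR=1, R=5, W=3
[1] MUL needs rd=2 wr=1: ok; after: ALU=2 MUL=0 MEM=2 BR=1, R=3, W=2
[2] ALU needs rd=2 wr=1: ok; after: ALU=1 MUL=0 MEM=2 BR=1, R=1, W=1
[3] MUL needs rd=2 wr=1: FU; after: ALU=1 MUL=0 MEM=2 BR=1, R=1, W=1
[4] ALU needs rd=2 wr=1: RD_PORT; after: ALU=1 MUL=0 MEM=2 BR=1, R=1, W=1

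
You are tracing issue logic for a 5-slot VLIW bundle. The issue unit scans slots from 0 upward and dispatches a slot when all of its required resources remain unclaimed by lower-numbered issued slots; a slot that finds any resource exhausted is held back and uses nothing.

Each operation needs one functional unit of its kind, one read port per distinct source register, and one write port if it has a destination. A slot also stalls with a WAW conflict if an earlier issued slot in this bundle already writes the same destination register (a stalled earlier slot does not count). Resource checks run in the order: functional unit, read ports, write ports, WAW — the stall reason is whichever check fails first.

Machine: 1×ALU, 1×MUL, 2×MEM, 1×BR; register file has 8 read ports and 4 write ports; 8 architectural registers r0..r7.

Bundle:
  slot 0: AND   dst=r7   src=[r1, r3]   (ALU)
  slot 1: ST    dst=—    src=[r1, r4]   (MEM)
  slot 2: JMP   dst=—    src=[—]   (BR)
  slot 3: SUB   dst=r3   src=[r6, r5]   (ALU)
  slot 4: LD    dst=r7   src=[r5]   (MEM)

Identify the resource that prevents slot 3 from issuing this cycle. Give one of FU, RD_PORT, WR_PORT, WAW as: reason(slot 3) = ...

reason(slot 3) = FU

slot 0 (ALU): ISSUE — free A0,Mu1,Ld2,B1 rp6 wp3
slot 1 (MEM): ISSUE — free A0,Mu1,Ld1,B1 rp4 wp3
slot 2 (BR): ISSUE — free A0,Mu1,Ld1,B0 rp4 wp3
slot 3 (ALU): stall FU — free A0,Mu1,Ld1,B0 rp4 wp3
slot 4 (MEM): stall WAW — free A0,Mu1,Ld1,B0 rp4 wp3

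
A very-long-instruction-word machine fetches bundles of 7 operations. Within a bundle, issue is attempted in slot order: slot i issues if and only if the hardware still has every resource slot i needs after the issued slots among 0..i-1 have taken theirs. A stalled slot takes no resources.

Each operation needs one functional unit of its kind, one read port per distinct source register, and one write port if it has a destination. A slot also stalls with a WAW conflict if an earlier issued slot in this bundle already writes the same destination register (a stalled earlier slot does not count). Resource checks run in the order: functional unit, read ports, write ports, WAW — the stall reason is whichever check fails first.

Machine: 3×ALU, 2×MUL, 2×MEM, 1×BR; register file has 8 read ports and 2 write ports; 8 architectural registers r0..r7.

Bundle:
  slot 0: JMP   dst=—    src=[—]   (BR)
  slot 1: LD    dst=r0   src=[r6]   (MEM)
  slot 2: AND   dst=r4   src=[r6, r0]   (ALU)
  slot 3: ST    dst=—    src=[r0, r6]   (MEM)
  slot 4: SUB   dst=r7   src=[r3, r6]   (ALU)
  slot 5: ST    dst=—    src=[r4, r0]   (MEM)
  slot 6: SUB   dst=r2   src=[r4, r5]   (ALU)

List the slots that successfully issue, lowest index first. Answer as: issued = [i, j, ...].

[0] BR needs rd=0 wr=0: ok; after: ALU=3 MUL=2 MEM=2 BR=0, R=8, W=2
[1] MEM needs rd=1 wr=1: ok; after: ALU=3 MUL=2 MEM=1 BR=0, R=7, W=1
[2] ALU needs rd=2 wr=1: ok; after: ALU=2 MUL=2 MEM=1 BR=0, R=5, W=0
[3] MEM needs rd=2 wr=0: ok; after: ALU=2 MUL=2 MEM=0 BR=0, R=3, W=0
[4] ALU needs rd=2 wr=1: WR_PORT; after: ALU=2 MUL=2 MEM=0 BR=0, R=3, W=0
[5] MEM needs rd=2 wr=0: FU; after: ALU=2 MUL=2 MEM=0 BR=0, R=3, W=0
[6] ALU needs rd=2 wr=1: WR_PORT; after: ALU=2 MUL=2 MEM=0 BR=0, R=3, W=0

issued = [0, 1, 2, 3]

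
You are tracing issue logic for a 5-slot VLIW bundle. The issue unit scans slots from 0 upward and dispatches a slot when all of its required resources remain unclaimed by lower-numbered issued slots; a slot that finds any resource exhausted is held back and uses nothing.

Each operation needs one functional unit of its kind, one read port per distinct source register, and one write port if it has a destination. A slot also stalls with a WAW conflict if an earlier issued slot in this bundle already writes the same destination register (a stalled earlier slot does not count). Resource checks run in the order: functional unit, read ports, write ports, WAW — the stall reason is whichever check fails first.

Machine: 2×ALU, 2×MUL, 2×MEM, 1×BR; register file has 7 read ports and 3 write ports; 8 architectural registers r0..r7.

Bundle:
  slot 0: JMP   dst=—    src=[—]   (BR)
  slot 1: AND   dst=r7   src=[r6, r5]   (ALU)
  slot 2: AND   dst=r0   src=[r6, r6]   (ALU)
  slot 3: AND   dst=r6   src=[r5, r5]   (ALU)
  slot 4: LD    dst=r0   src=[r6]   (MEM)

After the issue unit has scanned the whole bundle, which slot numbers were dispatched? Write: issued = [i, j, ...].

issued = [0, 1, 2]

(0) want 1×BR +0rd +0wr — yes → AL2|MU2|ME2|BR0|rd7|wr3
(1) want 1×ALU +2rd +1wr — yes → AL1|MU2|ME2|BR0|rd5|wr2
(2) want 1×ALU +1rd +1wr — yes → AL0|MU2|ME2|BR0|rd4|wr1
(3) want 1×ALU +1rd +1wr — FU → AL0|MU2|ME2|BR0|rd4|wr1
(4) want 1×MEM +1rd +1wr — WAW → AL0|MU2|ME2|BR0|rd4|wr1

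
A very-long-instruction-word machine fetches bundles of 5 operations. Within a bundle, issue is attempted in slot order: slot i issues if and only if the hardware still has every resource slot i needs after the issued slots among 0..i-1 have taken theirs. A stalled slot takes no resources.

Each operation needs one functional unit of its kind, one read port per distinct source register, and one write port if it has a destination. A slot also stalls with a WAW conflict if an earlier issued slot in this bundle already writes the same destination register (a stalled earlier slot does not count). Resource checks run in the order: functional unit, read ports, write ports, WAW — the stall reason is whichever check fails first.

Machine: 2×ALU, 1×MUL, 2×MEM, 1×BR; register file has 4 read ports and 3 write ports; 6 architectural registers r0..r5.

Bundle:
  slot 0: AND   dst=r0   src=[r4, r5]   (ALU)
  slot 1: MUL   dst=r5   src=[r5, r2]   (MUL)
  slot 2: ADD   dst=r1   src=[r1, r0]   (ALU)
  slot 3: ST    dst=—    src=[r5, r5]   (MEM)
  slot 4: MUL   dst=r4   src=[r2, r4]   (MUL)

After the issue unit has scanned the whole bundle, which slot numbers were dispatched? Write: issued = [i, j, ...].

(0) want 1×ALU +2rd +1wr — yes → AL1|MU1|ME2|BR1|rd2|wr2
(1) want 1×MUL +2rd +1wr — yes → AL1|MU0|ME2|BR1|rd0|wr1
(2) want 1×ALU +2rd +1wr — RD_PORT → AL1|MU0|ME2|BR1|rd0|wr1
(3) want 1×MEM +1rd +0wr — RD_PORT → AL1|MU0|ME2|BR1|rd0|wr1
(4) want 1×MUL +2rd +1wr — FU → AL1|MU0|ME2|BR1|rd0|wr1

issued = [0, 1]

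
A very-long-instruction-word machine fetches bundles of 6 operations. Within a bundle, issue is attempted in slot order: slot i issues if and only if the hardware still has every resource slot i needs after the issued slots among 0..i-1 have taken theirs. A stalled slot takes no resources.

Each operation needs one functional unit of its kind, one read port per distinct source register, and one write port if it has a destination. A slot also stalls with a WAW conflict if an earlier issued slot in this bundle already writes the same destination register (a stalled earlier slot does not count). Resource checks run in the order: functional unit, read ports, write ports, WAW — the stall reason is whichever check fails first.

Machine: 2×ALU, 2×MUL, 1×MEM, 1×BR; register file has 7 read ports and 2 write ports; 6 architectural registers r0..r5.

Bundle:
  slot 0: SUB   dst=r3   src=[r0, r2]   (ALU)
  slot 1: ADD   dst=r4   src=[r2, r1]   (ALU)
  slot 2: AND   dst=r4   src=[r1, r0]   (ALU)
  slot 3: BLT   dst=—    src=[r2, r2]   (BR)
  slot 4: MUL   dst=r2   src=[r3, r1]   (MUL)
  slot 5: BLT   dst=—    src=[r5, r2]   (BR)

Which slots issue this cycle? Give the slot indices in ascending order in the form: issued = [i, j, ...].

issued = [0, 1, 3]

slot 0 (ALU): ISSUE — free A1,Mu2,Ld1,B1 rp5 wp1
slot 1 (ALU): ISSUE — free A0,Mu2,Ld1,B1 rp3 wp0
slot 2 (ALU): stall FU — free A0,Mu2,Ld1,B1 rp3 wp0
slot 3 (BR): ISSUE — free A0,Mu2,Ld1,B0 rp2 wp0
slot 4 (MUL): stall WR_PORT — free A0,Mu2,Ld1,B0 rp2 wp0
slot 5 (BR): stall FU — free A0,Mu2,Ld1,B0 rp2 wp0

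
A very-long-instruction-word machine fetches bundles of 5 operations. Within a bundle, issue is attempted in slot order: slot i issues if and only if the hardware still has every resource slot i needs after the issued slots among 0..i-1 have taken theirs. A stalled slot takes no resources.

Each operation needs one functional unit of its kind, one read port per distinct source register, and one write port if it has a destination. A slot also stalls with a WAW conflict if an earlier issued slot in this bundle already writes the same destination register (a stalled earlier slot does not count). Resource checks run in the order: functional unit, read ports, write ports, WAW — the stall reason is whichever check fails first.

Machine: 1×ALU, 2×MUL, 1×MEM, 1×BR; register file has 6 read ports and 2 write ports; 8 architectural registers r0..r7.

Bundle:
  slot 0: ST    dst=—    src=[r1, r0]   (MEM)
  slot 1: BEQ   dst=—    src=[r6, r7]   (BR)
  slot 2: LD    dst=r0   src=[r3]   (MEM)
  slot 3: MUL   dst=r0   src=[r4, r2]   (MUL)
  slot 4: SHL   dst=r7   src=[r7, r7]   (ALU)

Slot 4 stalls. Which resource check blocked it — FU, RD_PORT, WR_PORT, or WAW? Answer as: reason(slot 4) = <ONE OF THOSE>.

reason(slot 4) = RD_PORT

[0] MEM needs rd=2 wr=0: ok; after: ALU=1 MUL=2 MEM=0 BR=1, R=4, W=2
[1] BR needs rd=2 wr=0: ok; after: ALU=1 MUL=2 MEM=0 BR=0, R=2, W=2
[2] MEM needs rd=1 wr=1: FU; after: ALU=1 MUL=2 MEM=0 BR=0, R=2, W=2
[3] MUL needs rd=2 wr=1: ok; after: ALU=1 MUL=1 MEM=0 BR=0, R=0, W=1
[4] ALU needs rd=1 wr=1: RD_PORT; after: ALU=1 MUL=1 MEM=0 BR=0, R=0, W=1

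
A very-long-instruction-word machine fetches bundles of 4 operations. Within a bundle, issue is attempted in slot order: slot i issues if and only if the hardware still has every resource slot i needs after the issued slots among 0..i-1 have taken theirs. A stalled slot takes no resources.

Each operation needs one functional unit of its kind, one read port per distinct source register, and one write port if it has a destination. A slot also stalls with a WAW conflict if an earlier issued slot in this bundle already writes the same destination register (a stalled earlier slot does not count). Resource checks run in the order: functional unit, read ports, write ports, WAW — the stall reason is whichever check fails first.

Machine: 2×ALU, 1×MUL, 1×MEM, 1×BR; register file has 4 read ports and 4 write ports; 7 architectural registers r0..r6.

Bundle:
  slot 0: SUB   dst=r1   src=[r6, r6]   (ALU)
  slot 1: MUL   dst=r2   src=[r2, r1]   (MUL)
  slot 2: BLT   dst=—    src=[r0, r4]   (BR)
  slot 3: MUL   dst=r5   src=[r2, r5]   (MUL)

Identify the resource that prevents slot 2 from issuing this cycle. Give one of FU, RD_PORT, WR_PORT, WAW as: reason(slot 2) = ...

slot 0 (ALU): ISSUE — free A1,Mu1,Ld1,B1 rp3 wp3
slot 1 (MUL): ISSUE — free A1,Mu0,Ld1,B1 rp1 wp2
slot 2 (BR): stall RD_PORT — free A1,Mu0,Ld1,B1 rp1 wp2
slot 3 (MUL): stall FU — free A1,Mu0,Ld1,B1 rp1 wp2

reason(slot 2) = RD_PORT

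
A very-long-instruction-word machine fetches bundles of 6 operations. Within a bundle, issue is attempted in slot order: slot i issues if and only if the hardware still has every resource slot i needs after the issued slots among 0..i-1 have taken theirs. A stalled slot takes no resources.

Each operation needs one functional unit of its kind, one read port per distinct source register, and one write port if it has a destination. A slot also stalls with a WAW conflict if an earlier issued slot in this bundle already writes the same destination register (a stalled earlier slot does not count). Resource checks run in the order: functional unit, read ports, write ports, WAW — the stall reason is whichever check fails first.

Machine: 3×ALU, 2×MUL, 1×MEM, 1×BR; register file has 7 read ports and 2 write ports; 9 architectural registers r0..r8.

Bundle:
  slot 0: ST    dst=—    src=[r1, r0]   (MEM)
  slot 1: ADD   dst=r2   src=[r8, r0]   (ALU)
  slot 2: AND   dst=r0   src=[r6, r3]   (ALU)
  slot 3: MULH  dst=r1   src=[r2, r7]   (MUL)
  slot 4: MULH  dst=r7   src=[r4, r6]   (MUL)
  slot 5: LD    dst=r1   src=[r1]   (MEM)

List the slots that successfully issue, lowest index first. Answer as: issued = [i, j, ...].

issued = [0, 1, 2]

[0] MEM needs rd=2 wr=0: ok; after: ALU=3 MUL=2 MEM=0 BR=1, R=5, W=2
[1] ALU needs rd=2 wr=1: ok; after: ALU=2 MUL=2 MEM=0 BR=1, R=3, W=1
[2] ALU needs rd=2 wr=1: ok; after: ALU=1 MUL=2 MEM=0 BR=1, R=1, W=0
[3] MUL needs rd=2 wr=1: RD_PORT; after: ALU=1 MUL=2 MEM=0 BR=1, R=1, W=0
[4] MUL needs rd=2 wr=1: RD_PORT; after: ALU=1 MUL=2 MEM=0 BR=1, R=1, W=0
[5] MEM needs rd=1 wr=1: FU; after: ALU=1 MUL=2 MEM=0 BR=1, R=1, W=0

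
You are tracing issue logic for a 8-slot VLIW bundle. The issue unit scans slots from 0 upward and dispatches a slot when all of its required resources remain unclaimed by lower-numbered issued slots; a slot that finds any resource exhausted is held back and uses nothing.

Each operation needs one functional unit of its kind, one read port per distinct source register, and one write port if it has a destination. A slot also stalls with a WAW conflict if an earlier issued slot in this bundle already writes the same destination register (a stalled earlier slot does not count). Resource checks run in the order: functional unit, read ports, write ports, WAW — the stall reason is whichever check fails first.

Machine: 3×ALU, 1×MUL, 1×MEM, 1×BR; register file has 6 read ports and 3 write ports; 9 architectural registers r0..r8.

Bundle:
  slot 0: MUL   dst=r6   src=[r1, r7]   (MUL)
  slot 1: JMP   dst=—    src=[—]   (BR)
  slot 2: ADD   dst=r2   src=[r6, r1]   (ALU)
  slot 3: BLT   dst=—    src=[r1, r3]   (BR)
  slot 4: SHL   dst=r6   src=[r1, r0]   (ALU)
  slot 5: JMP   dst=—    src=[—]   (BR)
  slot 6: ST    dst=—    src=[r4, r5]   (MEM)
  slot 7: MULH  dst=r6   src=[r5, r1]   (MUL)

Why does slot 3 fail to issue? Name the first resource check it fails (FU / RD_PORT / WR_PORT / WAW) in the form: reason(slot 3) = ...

reason(slot 3) = FU

#0 MUL src=r1,r7 dispatched  <A:3 Mu:0 Ld:1 B:1 rd:4 wr:2>
#1 BR src=- dispatched  <A:3 Mu:0 Ld:1 B:0 rd:4 wr:2>
#2 ALU src=r6,r1 dispatched  <A:2 Mu:0 Ld:1 B:0 rd:2 wr:1>
#3 BR src=r1,r3 held:FU  <A:2 Mu:0 Ld:1 B:0 rd:2 wr:1>
#4 ALU src=r1,r0 held:WAW  <A:2 Mu:0 Ld:1 B:0 rd:2 wr:1>
#5 BR src=- held:FU  <A:2 Mu:0 Ld:1 B:0 rd:2 wr:1>
#6 MEM src=r4,r5 dispatched  <A:2 Mu:0 Ld:0 B:0 rd:0 wr:1>
#7 MUL src=r5,r1 held:FU  <A:2 Mu:0 Ld:0 B:0 rd:0 wr:1>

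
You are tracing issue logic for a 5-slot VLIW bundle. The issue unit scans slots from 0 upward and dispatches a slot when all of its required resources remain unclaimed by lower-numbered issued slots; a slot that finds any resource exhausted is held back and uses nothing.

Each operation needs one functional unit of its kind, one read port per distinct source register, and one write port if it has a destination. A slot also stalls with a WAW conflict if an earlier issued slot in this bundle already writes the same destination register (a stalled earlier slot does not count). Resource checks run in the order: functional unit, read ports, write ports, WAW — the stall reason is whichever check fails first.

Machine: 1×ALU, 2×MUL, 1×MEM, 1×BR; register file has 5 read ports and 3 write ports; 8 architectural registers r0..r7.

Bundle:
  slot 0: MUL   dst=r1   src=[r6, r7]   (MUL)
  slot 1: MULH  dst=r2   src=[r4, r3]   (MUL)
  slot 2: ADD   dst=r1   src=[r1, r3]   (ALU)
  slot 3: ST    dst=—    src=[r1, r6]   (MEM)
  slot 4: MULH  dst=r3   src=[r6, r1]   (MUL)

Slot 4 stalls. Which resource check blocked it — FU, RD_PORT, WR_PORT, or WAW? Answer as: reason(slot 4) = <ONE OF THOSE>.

#0 MUL src=r6,r7 dispatched  <A:1 Mu:1 Ld:1 B:1 rd:3 wr:2>
#1 MUL src=r4,r3 dispatched  <A:1 Mu:0 Ld:1 B:1 rd:1 wr:1>
#2 ALU src=r1,r3 held:RD_PORT  <A:1 Mu:0 Ld:1 B:1 rd:1 wr:1>
#3 MEM src=r1,r6 held:RD_PORT  <A:1 Mu:0 Ld:1 B:1 rd:1 wr:1>
#4 MUL src=r6,r1 held:FU  <A:1 Mu:0 Ld:1 B:1 rd:1 wr:1>

reason(slot 4) = FU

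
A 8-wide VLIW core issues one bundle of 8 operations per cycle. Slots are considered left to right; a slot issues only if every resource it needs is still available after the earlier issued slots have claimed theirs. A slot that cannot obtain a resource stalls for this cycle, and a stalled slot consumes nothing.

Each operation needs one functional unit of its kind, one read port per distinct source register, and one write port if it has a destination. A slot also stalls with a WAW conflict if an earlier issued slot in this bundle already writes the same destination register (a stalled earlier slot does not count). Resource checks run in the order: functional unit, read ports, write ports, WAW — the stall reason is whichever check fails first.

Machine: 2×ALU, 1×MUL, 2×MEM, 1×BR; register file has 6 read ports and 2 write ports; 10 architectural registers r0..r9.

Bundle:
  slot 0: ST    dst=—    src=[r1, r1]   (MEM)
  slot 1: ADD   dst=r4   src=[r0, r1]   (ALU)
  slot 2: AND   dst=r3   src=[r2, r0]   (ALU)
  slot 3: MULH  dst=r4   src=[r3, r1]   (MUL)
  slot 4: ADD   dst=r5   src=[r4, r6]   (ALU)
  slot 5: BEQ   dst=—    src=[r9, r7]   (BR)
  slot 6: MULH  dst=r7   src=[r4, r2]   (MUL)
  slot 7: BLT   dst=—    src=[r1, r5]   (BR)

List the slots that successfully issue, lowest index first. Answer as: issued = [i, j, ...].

issued = [0, 1, 2]

  0. MEM ⇒ go  {2A/1Mu/1Ld/1B | 5r 2w}
  1. ALU→r4 ⇒ go  {1A/1Mu/1Ld/1B | 3r 1w}
  2. ALU→r3 ⇒ go  {0A/1Mu/1Ld/1B | 1r 0w}
  3. MUL→r4 ⇒ no(RD_PORT)  {0A/1Mu/1Ld/1B | 1r 0w}
  4. ALU→r5 ⇒ no(FU)  {0A/1Mu/1Ld/1B | 1r 0w}
  5. BR ⇒ no(RD_PORT)  {0A/1Mu/1Ld/1B | 1r 0w}
  6. MUL→r7 ⇒ no(RD_PORT)  {0A/1Mu/1Ld/1B | 1r 0w}
  7. BR ⇒ no(RD_PORT)  {0A/1Mu/1Ld/1B | 1r 0w}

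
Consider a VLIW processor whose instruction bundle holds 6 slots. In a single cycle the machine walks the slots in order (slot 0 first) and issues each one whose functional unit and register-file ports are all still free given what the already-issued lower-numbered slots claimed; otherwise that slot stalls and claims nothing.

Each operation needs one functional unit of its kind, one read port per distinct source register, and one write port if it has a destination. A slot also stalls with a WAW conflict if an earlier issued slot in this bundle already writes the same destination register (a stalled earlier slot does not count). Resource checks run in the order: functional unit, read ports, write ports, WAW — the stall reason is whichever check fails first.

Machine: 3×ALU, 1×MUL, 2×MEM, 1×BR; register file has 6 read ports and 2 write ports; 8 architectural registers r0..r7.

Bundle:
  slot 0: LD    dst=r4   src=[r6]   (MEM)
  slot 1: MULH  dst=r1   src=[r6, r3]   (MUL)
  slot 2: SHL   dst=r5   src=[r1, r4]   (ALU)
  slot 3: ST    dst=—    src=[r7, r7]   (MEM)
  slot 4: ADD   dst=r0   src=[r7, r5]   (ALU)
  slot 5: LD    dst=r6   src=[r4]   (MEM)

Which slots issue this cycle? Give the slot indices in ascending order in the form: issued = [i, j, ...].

issued = [0, 1, 3]

slot 0 (MEM): ISSUE — free A3,Mu1,Ld1,B1 rp5 wp1
slot 1 (MUL): ISSUE — free A3,Mu0,Ld1,B1 rp3 wp0
slot 2 (ALU): stall WR_PORT — free A3,Mu0,Ld1,B1 rp3 wp0
slot 3 (MEM): ISSUE — free A3,Mu0,Ld0,B1 rp2 wp0
slot 4 (ALU): stall WR_PORT — free A3,Mu0,Ld0,B1 rp2 wp0
slot 5 (MEM): stall FU — free A3,Mu0,Ld0,B1 rp2 wp0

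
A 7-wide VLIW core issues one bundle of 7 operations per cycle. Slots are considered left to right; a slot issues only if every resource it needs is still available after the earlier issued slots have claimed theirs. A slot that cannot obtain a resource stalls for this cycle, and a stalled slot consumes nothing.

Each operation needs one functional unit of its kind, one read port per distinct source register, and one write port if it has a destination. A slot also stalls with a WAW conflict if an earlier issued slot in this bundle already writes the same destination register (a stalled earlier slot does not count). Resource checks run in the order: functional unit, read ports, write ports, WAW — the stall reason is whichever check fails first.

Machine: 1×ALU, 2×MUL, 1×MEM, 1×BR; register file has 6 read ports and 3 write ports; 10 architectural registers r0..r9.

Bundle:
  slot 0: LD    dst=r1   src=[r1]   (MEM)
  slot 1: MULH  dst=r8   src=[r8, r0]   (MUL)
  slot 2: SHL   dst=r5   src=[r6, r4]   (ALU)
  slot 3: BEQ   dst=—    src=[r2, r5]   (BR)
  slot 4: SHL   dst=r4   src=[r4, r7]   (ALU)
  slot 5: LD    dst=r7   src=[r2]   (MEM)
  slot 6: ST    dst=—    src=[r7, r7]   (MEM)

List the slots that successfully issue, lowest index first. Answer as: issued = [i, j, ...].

issued = [0, 1, 2]

(0) want 1×MEM +1rd +1wr — yes → AL1|MU2|ME0|BR1|rd5|wr2
(1) want 1×MUL +2rd +1wr — yes → AL1|MU1|ME0|BR1|rd3|wr1
(2) want 1×ALU +2rd +1wr — yes → AL0|MU1|ME0|BR1|rd1|wr0
(3) want 1×BR +2rd +0wr — RD_PORT → AL0|MU1|ME0|BR1|rd1|wr0
(4) want 1×ALU +2rd +1wr — FU → AL0|MU1|ME0|BR1|rd1|wr0
(5) want 1×MEM +1rd +1wr — FU → AL0|MU1|ME0|BR1|rd1|wr0
(6) want 1×MEM +1rd +0wr — FU → AL0|MU1|ME0|BR1|rd1|wr0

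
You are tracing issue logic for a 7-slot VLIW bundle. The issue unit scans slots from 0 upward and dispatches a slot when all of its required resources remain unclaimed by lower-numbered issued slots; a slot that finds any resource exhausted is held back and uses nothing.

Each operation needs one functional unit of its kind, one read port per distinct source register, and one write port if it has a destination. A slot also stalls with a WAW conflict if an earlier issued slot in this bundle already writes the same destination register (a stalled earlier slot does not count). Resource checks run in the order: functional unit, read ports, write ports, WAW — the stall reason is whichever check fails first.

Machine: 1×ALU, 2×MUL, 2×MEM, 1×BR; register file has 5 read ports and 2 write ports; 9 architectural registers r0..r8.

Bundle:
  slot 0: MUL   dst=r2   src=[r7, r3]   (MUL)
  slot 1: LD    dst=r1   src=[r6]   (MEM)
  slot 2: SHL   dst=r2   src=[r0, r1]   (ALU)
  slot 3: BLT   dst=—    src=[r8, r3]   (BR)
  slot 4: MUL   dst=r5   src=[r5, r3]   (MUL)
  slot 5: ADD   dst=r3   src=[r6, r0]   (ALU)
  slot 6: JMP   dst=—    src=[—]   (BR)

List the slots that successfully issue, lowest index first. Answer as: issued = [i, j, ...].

issued = [0, 1, 3]

  0. MUL→r2 ⇒ go  {1A/1Mu/2Ld/1B | 3r 1w}
  1. MEM→r1 ⇒ go  {1A/1Mu/1Ld/1B | 2r 0w}
  2. ALU→r2 ⇒ no(WR_PORT)  {1A/1Mu/1Ld/1B | 2r 0w}
  3. BR ⇒ go  {1A/1Mu/1Ld/0B | 0r 0w}
  4. MUL→r5 ⇒ no(RD_PORT)  {1A/1Mu/1Ld/0B | 0r 0w}
  5. ALU→r3 ⇒ no(RD_PORT)  {1A/1Mu/1Ld/0B | 0r 0w}
  6. BR ⇒ no(FU)  {1A/1Mu/1Ld/0B | 0r 0w}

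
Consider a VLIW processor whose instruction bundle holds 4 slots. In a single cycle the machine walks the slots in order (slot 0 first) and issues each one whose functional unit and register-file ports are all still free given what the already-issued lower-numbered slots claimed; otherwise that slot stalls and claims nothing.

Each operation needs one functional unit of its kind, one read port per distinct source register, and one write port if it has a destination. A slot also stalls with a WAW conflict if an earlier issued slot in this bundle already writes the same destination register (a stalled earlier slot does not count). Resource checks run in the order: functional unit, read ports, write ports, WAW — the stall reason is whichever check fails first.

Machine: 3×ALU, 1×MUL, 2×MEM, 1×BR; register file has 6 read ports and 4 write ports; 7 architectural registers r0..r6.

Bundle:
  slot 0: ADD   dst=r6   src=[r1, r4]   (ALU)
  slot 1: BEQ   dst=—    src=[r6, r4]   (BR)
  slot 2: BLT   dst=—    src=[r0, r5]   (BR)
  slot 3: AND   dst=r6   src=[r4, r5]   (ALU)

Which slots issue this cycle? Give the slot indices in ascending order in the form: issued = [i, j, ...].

issued = [0, 1]

[0] ALU needs rd=2 wr=1: ok; after: ALU=2 MUL=1 MEM=2 BR=1, R=4, W=3
[1] BR needs rd=2 wr=0: ok; after: ALU=2 MUL=1 MEM=2 BR=0, R=2, W=3
[2] BR needs rd=2 wr=0: FU; after: ALU=2 MUL=1 MEM=2 BR=0, R=2, W=3
[3] ALU needs rd=2 wr=1: WAW; after: ALU=2 MUL=1 MEM=2 BR=0, R=2, W=3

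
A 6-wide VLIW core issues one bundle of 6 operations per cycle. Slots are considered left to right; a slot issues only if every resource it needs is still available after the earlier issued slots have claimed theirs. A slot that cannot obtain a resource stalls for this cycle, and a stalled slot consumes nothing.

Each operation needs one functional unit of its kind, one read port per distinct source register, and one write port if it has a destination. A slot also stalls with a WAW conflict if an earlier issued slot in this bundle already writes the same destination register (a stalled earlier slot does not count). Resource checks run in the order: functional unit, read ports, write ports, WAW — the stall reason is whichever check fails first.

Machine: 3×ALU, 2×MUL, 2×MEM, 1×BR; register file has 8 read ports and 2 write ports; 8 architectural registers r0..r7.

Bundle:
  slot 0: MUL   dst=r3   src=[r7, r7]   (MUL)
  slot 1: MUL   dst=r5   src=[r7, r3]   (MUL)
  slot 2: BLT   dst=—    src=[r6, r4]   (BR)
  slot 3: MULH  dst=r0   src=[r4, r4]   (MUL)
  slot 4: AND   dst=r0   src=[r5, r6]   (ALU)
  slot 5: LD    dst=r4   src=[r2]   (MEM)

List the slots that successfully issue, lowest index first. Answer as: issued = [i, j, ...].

issued = [0, 1, 2]

slot 0 (MUL): ISSUE — free A3,Mu1,Ld2,B1 rp7 wp1
slot 1 (MUL): ISSUE — free A3,Mu0,Ld2,B1 rp5 wp0
slot 2 (BR): ISSUE — free A3,Mu0,Ld2,B0 rp3 wp0
slot 3 (MUL): stall FU — free A3,Mu0,Ld2,B0 rp3 wp0
slot 4 (ALU): stall WR_PORT — free A3,Mu0,Ld2,B0 rp3 wp0
slot 5 (MEM): stall WR_PORT — free A3,Mu0,Ld2,B0 rp3 wp0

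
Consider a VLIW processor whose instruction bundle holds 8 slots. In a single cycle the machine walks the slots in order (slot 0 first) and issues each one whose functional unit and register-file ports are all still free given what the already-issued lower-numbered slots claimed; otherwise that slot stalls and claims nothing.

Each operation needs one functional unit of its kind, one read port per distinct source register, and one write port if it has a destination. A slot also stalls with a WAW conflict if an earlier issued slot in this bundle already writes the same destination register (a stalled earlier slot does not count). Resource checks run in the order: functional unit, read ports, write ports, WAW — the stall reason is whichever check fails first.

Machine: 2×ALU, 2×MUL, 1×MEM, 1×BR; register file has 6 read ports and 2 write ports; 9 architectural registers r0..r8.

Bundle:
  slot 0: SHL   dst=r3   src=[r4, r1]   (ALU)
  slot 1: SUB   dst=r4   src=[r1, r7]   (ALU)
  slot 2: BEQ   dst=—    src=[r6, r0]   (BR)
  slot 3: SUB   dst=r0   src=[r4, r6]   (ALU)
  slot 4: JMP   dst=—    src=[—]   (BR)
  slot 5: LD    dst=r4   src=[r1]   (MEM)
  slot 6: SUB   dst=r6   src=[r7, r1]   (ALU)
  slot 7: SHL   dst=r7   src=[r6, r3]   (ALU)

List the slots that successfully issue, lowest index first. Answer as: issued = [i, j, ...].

issued = [0, 1, 2]

#0 ALU src=r4,r1 dispatched  <A:1 Mu:2 Ld:1 B:1 rd:4 wr:1>
#1 ALU src=r1,r7 dispatched  <A:0 Mu:2 Ld:1 B:1 rd:2 wr:0>
#2 BR src=r6,r0 dispatched  <A:0 Mu:2 Ld:1 B:0 rd:0 wr:0>
#3 ALU src=r4,r6 held:FU  <A:0 Mu:2 Ld:1 B:0 rd:0 wr:0>
#4 BR src=- held:FU  <A:0 Mu:2 Ld:1 B:0 rd:0 wr:0>
#5 MEM src=r1 held:RD_PORT  <A:0 Mu:2 Ld:1 B:0 rd:0 wr:0>
#6 ALU src=r7,r1 held:FU  <A:0 Mu:2 Ld:1 B:0 rd:0 wr:0>
#7 ALU src=r6,r3 held:FU  <A:0 Mu:2 Ld:1 B:0 rd:0 wr:0>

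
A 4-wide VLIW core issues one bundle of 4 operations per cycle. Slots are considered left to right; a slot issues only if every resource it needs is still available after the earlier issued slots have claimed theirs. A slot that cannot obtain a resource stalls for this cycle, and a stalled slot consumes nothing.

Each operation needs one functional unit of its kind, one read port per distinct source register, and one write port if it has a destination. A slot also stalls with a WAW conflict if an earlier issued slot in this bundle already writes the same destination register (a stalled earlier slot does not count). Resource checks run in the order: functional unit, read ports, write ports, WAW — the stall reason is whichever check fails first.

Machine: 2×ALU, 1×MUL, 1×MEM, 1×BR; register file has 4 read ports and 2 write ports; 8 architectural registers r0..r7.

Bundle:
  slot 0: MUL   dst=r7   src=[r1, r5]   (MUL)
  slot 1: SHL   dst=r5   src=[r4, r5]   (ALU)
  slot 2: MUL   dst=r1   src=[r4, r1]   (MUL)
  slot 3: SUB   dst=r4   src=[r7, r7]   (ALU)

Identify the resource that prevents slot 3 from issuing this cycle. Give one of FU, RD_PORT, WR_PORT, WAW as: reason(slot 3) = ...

reason(slot 3) = RD_PORT

#0 MUL src=r1,r5 dispatched  <A:2 Mu:0 Ld:1 B:1 rd:2 wr:1>
#1 ALU src=r4,r5 dispatched  <A:1 Mu:0 Ld:1 B:1 rd:0 wr:0>
#2 MUL src=r4,r1 held:FU  <A:1 Mu:0 Ld:1 B:1 rd:0 wr:0>
#3 ALU src=r7,r7 held:RD_PORT  <A:1 Mu:0 Ld:1 B:1 rd:0 wr:0>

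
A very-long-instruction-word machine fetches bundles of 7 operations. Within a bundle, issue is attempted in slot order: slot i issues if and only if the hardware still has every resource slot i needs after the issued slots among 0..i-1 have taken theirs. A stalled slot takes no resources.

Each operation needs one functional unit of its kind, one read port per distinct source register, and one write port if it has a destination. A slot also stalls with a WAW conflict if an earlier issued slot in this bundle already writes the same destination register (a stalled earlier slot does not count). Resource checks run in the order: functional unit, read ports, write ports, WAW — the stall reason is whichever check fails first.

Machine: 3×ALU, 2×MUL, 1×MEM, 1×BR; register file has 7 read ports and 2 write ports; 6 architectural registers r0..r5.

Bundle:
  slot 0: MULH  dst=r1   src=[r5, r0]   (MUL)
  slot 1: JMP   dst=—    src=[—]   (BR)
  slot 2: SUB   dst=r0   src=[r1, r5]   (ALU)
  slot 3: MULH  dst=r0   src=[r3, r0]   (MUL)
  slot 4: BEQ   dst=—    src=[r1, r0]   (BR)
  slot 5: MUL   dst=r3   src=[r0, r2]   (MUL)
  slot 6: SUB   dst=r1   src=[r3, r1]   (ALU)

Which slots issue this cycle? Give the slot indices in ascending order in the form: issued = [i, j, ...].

(0) want 1×MUL +2rd +1wr — yes → AL3|MU1|ME1|BR1|rd5|wr1
(1) want 1×BR +0rd +0wr — yes → AL3|MU1|ME1|BR0|rd5|wr1
(2) want 1×ALU +2rd +1wr — yes → AL2|MU1|ME1|BR0|rd3|wr0
(3) want 1×MUL +2rd +1wr — WR_PORT → AL2|MU1|ME1|BR0|rd3|wr0
(4) want 1×BR +2rd +0wr — FU → AL2|MU1|ME1|BR0|rd3|wr0
(5) want 1×MUL +2rd +1wr — WR_PORT → AL2|MU1|ME1|BR0|rd3|wr0
(6) want 1×ALU +2rd +1wr — WR_PORT → AL2|MU1|ME1|BR0|rd3|wr0

issued = [0, 1, 2]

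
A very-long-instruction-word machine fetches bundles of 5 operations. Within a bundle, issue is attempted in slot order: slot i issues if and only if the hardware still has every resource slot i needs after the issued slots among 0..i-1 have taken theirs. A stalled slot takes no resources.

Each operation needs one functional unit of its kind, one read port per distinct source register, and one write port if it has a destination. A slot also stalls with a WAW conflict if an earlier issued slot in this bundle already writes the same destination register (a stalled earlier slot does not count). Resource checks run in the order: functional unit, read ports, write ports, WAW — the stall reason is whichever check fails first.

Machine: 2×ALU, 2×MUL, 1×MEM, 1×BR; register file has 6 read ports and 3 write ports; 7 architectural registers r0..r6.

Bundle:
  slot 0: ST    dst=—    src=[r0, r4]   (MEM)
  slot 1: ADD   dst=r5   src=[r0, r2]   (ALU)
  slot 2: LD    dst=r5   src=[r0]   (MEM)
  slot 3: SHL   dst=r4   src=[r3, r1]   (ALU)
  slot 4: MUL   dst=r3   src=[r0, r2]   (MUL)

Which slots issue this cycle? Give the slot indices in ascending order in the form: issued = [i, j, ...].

issued = [0, 1, 3]

[0] MEM needs rd=2 wr=0: ok; after: ALU=2 MUL=2 MEM=0 BR=1, R=4, W=3
[1] ALU needs rd=2 wr=1: ok; after: ALU=1 MUL=2 MEM=0 BR=1, R=2, W=2
[2] MEM needs rd=1 wr=1: FU; after: ALU=1 MUL=2 MEM=0 BR=1, R=2, W=2
[3] ALU needs rd=2 wr=1: ok; after: ALU=0 MUL=2 MEM=0 BR=1, R=0, W=1
[4] MUL needs rd=2 wr=1: RD_PORT; after: ALU=0 MUL=2 MEM=0 BR=1, R=0, W=1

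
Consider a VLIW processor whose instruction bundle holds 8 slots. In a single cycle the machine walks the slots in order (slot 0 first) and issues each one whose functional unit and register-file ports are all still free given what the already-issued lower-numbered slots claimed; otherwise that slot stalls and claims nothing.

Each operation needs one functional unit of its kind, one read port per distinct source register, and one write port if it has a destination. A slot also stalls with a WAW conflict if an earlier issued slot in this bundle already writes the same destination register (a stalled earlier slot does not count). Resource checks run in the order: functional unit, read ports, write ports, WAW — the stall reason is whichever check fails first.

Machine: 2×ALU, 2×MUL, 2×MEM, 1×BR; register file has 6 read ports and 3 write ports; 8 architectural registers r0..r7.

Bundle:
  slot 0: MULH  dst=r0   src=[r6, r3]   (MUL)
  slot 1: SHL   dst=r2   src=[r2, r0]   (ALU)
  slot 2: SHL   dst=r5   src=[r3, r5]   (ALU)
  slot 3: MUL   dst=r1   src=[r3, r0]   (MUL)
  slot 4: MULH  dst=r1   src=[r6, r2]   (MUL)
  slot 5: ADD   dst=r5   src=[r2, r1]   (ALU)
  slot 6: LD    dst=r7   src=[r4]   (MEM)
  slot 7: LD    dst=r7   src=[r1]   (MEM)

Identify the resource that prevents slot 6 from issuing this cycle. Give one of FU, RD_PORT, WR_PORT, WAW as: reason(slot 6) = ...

reason(slot 6) = RD_PORT

  0. MUL→r0 ⇒ go  {2A/1Mu/2Ld/1B | 4r 2w}
  1. ALU→r2 ⇒ go  {1A/1Mu/2Ld/1B | 2r 1w}
  2. ALU→r5 ⇒ go  {0A/1Mu/2Ld/1B | 0r 0w}
  3. MUL→r1 ⇒ no(RD_PORT)  {0A/1Mu/2Ld/1B | 0r 0w}
  4. MUL→r1 ⇒ no(RD_PORT)  {0A/1Mu/2Ld/1B | 0r 0w}
  5. ALU→r5 ⇒ no(FU)  {0A/1Mu/2Ld/1B | 0r 0w}
  6. MEM→r7 ⇒ no(RD_PORT)  {0A/1Mu/2Ld/1B | 0r 0w}
  7. MEM→r7 ⇒ no(RD_PORT)  {0A/1Mu/2Ld/1B | 0r 0w}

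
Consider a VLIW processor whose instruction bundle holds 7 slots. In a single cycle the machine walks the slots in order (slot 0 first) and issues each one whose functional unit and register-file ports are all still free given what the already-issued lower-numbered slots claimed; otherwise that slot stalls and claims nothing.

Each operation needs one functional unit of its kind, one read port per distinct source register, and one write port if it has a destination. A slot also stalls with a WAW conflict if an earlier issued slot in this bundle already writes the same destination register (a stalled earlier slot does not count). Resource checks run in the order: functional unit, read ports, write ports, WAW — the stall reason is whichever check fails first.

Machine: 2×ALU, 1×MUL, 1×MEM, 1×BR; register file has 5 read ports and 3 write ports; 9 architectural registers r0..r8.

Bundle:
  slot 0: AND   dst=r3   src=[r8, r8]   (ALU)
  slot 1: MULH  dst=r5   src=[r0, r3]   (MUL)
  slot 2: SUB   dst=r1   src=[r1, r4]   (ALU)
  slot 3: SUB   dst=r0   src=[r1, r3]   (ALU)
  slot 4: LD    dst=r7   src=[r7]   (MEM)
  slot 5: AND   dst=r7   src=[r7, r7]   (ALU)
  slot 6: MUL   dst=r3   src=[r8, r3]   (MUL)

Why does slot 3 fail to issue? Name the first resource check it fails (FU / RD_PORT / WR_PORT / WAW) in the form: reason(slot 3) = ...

[0] ALU needs rd=1 wr=1: ok; after: ALU=1 MUL=1 MEM=1 BR=1, R=4, W=2
[1] MUL needs rd=2 wr=1: ok; after: ALU=1 MUL=0 MEM=1 BR=1, R=2, W=1
[2] ALU needs rd=2 wr=1: ok; after: ALU=0 MUL=0 MEM=1 BR=1, R=0, W=0
[3] ALU needs rd=2 wr=1: FU; after: ALU=0 MUL=0 MEM=1 BR=1, R=0, W=0
[4] MEM needs rd=1 wr=1: RD_PORT; after: ALU=0 MUL=0 MEM=1 BR=1, R=0, W=0
[5] ALU needs rd=1 wr=1: FU; after: ALU=0 MUL=0 MEM=1 BR=1, R=0, W=0
[6] MUL needs rd=2 wr=1: FU; after: ALU=0 MUL=0 MEM=1 BR=1, R=0, W=0

reason(slot 3) = FU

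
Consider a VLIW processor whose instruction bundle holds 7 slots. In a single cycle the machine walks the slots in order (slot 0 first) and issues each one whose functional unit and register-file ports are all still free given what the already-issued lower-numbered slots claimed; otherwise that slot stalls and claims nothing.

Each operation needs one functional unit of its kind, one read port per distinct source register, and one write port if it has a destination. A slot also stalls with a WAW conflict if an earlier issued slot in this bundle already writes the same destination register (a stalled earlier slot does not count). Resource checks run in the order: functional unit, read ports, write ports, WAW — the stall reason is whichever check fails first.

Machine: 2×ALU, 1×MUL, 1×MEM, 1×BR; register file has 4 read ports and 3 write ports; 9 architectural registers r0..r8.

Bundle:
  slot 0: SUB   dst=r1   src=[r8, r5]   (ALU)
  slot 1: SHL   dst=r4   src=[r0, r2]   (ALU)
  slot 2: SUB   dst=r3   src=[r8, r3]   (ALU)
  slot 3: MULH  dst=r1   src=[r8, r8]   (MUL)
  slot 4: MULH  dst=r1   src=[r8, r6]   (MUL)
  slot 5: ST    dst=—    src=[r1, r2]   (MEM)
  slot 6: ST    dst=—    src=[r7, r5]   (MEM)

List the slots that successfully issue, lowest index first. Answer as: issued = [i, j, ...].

issued = [0, 1]

slot 0 (ALU): ISSUE — free A1,Mu1,Ld1,B1 rp2 wp2
slot 1 (ALU): ISSUE — free A0,Mu1,Ld1,B1 rp0 wp1
slot 2 (ALU): stall FU — free A0,Mu1,Ld1,B1 rp0 wp1
slot 3 (MUL): stall RD_PORT — free A0,Mu1,Ld1,B1 rp0 wp1
slot 4 (MUL): stall RD_PORT — free A0,Mu1,Ld1,B1 rp0 wp1
slot 5 (MEM): stall RD_PORT — free A0,Mu1,Ld1,B1 rp0 wp1
slot 6 (MEM): stall RD_PORT — free A0,Mu1,Ld1,B1 rp0 wp1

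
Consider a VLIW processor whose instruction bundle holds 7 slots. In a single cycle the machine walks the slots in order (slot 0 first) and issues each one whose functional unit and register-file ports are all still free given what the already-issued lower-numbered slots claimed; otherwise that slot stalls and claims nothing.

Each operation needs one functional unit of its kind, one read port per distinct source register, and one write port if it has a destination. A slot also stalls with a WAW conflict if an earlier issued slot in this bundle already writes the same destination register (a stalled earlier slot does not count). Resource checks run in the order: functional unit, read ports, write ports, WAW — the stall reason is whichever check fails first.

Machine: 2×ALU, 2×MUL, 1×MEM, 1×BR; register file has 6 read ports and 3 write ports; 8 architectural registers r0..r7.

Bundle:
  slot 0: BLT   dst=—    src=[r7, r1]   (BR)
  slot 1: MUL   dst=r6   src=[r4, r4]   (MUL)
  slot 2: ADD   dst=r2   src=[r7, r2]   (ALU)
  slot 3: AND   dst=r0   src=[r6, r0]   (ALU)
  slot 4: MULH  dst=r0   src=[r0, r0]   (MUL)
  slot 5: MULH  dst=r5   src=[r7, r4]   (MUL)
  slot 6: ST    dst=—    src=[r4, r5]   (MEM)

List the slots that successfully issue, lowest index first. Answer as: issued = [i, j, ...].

(0) want 1×BR +2rd +0wr — yes → AL2|MU2|ME1|BR0|rd4|wr3
(1) want 1×MUL +1rd +1wr — yes → AL2|MU1|ME1|BR0|rd3|wr2
(2) want 1×ALU +2rd +1wr — yes → AL1|MU1|ME1|BR0|rd1|wr1
(3) want 1×ALU +2rd +1wr — RD_PORT → AL1|MU1|ME1|BR0|rd1|wr1
(4) want 1×MUL +1rd +1wr — yes → AL1|MU0|ME1|BR0|rd0|wr0
(5) want 1×MUL +2rd +1wr — FU → AL1|MU0|ME1|BR0|rd0|wr0
(6) want 1×MEM +2rd +0wr — RD_PORT → AL1|MU0|ME1|BR0|rd0|wr0

issued = [0, 1, 2, 4]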